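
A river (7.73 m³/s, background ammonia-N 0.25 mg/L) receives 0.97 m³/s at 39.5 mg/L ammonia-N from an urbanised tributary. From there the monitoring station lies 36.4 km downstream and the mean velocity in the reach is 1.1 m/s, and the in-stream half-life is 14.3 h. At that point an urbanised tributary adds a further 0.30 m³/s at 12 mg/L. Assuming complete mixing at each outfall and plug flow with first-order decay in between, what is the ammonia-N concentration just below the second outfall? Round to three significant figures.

3.26 mg/L

Flow-weighted average: C = (7.730·0.2500 + 0.9700·39.50) / 8.700 = 40.25/8.700 = 4.626 mg/L; combined flow 8.700 m³/s.
Travel time t = 36.4·1000 / 1.1 = 33090 s = 9.192 h.
Half-life 14.3 h → k = ln 2 / 14.3 = 0.04847 h⁻¹ = 1.163 d⁻¹.
First-order decay: C = 4.626·exp(−k·t) = 4.626·0.6405 = 2.963 mg/L.
At the second outfall, C = (8.700·2.963 + 0.3000·12.00) / (8.700 + 0.3000) = 3.264 mg/L.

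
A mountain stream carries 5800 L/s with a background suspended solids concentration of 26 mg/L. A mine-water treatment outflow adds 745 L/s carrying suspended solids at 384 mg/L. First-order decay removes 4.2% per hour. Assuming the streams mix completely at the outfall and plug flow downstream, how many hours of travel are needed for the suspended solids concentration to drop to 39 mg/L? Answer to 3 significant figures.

12.5 h

Flow-weighted average: C = (5800·26.00 + 745.0·384.0) / 6545 = 436900/6545 = 66.75 mg/L.
4.2%/h lost → k = −ln(1 − 0.042) = 0.04291 h⁻¹.
66.75·exp(−k·t) = 39 → t = ln(66.75/39)/k = 45090 s = 12.52 h.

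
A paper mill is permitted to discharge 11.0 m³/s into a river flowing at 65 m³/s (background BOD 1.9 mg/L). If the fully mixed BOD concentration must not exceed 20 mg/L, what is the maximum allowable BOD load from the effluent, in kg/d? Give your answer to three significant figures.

121000 kg/d

Mass balance at the limit: 65.00·1.900 + 11.00·Cₑ = 76.00·20 → Cₑ = 127.0 mg/L.
Load = 11.00 m³/s × 127.0 g/m³ × 86 400 s/d = 120700 kg/d.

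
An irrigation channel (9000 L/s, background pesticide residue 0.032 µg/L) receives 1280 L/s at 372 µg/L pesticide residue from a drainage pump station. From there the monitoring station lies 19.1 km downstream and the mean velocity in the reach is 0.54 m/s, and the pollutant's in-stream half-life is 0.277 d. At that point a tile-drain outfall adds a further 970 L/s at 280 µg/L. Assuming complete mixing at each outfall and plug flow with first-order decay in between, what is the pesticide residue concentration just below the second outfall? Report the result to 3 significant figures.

39.3 µg/L

After mixing, C = (9000·0.03200 + 1280·372.0) / 10280 = 476400/10280 = 46.35 µg/L; combined flow 10280 L/s.
Travel time t = 19.1·1000 / 0.54 = 35370 s = 9.825 h.
Half-life 0.277 d → k = ln 2 / 0.277 = 2.502 d⁻¹.
After decay, C = 46.35 × e^(−kt) = 46.35 × 0.3590 = 16.64 µg/L.
At the second outfall, C = (10280·16.64 + 970.0·280.0) / (10280 + 970.0) = 39.35 µg/L.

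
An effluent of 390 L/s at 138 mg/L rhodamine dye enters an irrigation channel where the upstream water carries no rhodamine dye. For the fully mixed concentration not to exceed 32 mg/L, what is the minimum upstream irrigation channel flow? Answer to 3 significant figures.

1290 L/s

Set C_mix = 32: (Q·0 + 390.0·138.0) / (Q + 390.0) = 32
→ Q = 390.0·(138.0 − 32)/(32 − 0) = 1292 L/s.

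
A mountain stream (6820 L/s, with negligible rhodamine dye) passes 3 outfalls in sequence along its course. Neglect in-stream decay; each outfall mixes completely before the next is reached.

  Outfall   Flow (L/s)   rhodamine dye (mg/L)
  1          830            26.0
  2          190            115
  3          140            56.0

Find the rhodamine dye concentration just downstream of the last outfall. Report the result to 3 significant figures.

6.42 mg/L

Below outfall 1: Q → 7650 L/s, C = (6820·0 + 830.0·26.00)/7650 = 2.821 mg/L.
Below outfall 2: Q → 7840 L/s, C = (7650·2.821 + 190.0·115.0)/7840 = 5.540 mg/L.
Below outfall 3: Q → 7980 L/s, C = (7840·5.540 + 140.0·56.00)/7980 = 6.425 mg/L.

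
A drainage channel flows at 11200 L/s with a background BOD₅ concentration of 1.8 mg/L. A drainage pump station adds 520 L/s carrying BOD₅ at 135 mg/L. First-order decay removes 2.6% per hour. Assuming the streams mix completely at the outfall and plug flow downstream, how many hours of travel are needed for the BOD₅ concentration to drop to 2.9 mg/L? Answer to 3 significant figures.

After mixing, C = (11200·1.800 + 520.0·135.0) / 11720 = 90360/11720 = 7.710 mg/L.
2.6%/h lost → k = −ln(1 − 0.026) = 0.02634 h⁻¹.
7.710·exp(−k·t) = 2.9 → t = ln(7.710/2.9)/k = 133600 s = 37.12 h.

37.1 h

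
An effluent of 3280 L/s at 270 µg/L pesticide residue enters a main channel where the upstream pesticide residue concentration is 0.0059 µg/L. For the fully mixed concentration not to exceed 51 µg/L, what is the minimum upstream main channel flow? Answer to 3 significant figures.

Set C_mix = 51: (Q·0.005900 + 3280·270.0) / (Q + 3280) = 51
→ Q = 3280·(270.0 − 51)/(51 − 0.005900) = 14090 L/s.

14100 L/s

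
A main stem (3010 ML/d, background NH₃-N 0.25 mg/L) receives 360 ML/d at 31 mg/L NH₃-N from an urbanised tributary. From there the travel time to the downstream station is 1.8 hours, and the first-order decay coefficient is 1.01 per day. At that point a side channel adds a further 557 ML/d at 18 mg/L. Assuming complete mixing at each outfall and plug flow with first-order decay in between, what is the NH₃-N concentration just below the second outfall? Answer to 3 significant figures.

After mixing, C = (3010·0.2500 + 360.0·31.00) / 3370 = 11910/3370 = 3.535 mg/L; combined flow 3370 ML/d.
After decay, C = 3.535 × e^(−kt) = 3.535 × 0.9270 = 3.277 mg/L.
At the second outfall, C = (3370·3.277 + 557.0·18.00) / (3370 + 557.0) = 5.365 mg/L.

5.37 mg/L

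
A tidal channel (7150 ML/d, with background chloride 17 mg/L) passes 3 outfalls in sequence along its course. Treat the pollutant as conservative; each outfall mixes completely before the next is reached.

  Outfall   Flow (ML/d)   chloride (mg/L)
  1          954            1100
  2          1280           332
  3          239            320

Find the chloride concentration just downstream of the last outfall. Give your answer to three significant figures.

Outfall 1: combined Q = 8104 ML/d; C = (7150·17.00 + 954.0·1100)/8104 = 144.5 mg/L.
Outfall 2: combined Q = 9384 ML/d; C = (8104·144.5 + 1280·332.0)/9384 = 170.1 mg/L.
Outfall 3: combined Q = 9623 ML/d; C = (9384·170.1 + 239.0·320.0)/9623 = 173.8 mg/L.

174 mg/L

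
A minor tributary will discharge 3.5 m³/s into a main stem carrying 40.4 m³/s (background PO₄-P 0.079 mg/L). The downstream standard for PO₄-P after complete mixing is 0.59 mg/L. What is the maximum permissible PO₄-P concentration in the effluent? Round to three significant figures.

At the limit, (Qr·Cr + Qe·Cₑ)/(Qr + Qe) = 0.59:
Cₑ = (43.90·0.59 − 40.40·0.07900) / 3.500 = 6.488 mg/L.

6.49 mg/L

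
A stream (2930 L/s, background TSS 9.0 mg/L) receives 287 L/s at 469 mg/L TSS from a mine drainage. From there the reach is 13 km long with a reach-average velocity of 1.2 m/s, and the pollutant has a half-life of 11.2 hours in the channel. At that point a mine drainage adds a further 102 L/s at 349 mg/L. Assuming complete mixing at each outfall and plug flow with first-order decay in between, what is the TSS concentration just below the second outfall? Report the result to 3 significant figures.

After mixing, C = (2930·9.000 + 287.0·469.0) / 3217 = 161000/3217 = 50.04 mg/L; combined flow 3217 L/s.
Travel time t = 13·1000 / 1.2 = 10830 s = 3.009 h.
Half-life 11.2 h → k = ln 2 / 11.2 = 0.06189 h⁻¹ = 1.485 d⁻¹.
Applying C = C₀e^(−kt): 50.04 × 0.8301 = 41.54 mg/L.
At the second outfall, C = (3217·41.54 + 102.0·349.0) / (3217 + 102.0) = 50.98 mg/L.

51.0 mg/L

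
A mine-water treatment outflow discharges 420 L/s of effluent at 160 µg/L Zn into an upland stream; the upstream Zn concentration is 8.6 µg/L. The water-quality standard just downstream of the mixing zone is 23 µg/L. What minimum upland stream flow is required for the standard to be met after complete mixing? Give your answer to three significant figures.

Set C_mix = 23: (Q·8.600 + 420.0·160.0) / (Q + 420.0) = 23
→ Q = 420.0·(160.0 − 23)/(23 − 8.600) = 3996 L/s.

4000 L/s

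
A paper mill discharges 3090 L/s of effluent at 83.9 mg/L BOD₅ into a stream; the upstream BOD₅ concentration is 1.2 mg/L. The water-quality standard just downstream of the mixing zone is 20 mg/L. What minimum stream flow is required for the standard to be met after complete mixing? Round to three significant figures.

Set C_mix = 20: (Q·1.200 + 3090·83.90) / (Q + 3090) = 20
→ Q = 3090·(83.90 − 20)/(20 − 1.200) = 10500 L/s.

10500 L/s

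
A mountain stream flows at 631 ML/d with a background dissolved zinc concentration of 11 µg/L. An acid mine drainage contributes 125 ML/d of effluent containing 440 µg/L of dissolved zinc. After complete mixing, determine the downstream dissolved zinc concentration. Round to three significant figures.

81.9 µg/L

After mixing, C = (631.0·11.00 + 125.0·440.0) / 756.0 = 61940/756.0 = 81.93 µg/L.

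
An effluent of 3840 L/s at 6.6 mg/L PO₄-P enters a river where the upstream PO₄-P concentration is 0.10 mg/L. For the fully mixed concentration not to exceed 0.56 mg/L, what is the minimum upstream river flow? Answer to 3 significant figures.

Set C_mix = 0.56: (Q·0.1000 + 3840·6.600) / (Q + 3840) = 0.56
→ Q = 3840·(6.600 − 0.56)/(0.56 − 0.1000) = 50420 L/s.

50400 L/s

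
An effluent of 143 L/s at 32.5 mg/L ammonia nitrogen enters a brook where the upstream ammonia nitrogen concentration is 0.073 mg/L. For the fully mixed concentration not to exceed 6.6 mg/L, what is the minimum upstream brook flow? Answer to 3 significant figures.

Set C_mix = 6.6: (Q·0.07300 + 143.0·32.50) / (Q + 143.0) = 6.6
→ Q = 143.0·(32.50 − 6.6)/(6.6 − 0.07300) = 567.4 L/s.

567 L/s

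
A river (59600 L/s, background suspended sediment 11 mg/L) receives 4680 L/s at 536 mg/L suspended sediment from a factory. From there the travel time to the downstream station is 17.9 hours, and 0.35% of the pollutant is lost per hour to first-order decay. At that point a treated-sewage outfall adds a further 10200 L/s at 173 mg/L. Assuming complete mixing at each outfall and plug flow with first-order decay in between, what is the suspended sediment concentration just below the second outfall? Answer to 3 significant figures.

Mixed concentration C = ΣQC/ΣQ = (59600·11.00 + 4680·536.0) / 64280 = 3164000/64280 = 49.22 mg/L; combined flow 64280 L/s.
0.35%/h lost → k = −ln(1 − 0.0035) = 0.003506 h⁻¹.
Decay over the reach: 49.22·exp(−kt) = 49.22·0.9392 = 46.23 mg/L.
Second outfall: C = (64280·46.23 + 10200·173.0)/74480 = 63.59 mg/L.

63.6 mg/L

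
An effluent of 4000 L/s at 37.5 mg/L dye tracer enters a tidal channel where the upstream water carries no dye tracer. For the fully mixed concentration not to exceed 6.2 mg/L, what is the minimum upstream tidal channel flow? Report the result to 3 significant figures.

Set C_mix = 6.2: (Q·0 + 4000·37.50) / (Q + 4000) = 6.2
→ Q = 4000·(37.50 − 6.2)/(6.2 − 0) = 20190 L/s.

20200 L/s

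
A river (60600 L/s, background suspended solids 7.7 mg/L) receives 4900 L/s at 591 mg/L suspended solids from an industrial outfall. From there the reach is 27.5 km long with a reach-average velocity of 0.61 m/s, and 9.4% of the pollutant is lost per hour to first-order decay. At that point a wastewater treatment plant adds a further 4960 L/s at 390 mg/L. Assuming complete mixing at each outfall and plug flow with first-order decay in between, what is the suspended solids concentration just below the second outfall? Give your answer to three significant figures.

41.3 mg/L

Flow-weighted average: C = (60600·7.700 + 4900·591.0) / 65500 = 3363000/65500 = 51.34 mg/L; combined flow 65500 L/s.
Travel time t = 27.5·1000 / 0.61 = 45080 s = 12.52 h.
9.4%/h lost → k = −ln(1 − 0.094) = 0.09872 h⁻¹.
First-order decay: C = 51.34·exp(−k·t) = 51.34·0.2905 = 14.91 mg/L.
Second outfall: C = (65500·14.91 + 4960·390.0)/70460 = 41.32 mg/L.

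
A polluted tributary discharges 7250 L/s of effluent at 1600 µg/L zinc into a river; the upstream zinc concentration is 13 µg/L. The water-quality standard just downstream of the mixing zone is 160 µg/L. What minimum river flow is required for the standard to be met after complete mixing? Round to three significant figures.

71000 L/s

Set C_mix = 160: (Q·13.00 + 7250·1600) / (Q + 7250) = 160
→ Q = 7250·(1600 − 160)/(160 − 13.00) = 71020 L/s.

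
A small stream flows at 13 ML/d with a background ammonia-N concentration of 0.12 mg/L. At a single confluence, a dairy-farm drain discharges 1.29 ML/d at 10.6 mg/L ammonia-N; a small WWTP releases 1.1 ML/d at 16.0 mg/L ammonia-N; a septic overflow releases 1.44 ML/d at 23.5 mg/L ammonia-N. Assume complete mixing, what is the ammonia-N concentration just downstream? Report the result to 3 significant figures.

3.96 mg/L

Mixed concentration C = ΣQC/ΣQ = (13.00·0.1200 + 1.290·10.60 + 1.100·16.00 + 1.440·23.50) / 16.83 = 66.67/16.83 = 3.962 mg/L.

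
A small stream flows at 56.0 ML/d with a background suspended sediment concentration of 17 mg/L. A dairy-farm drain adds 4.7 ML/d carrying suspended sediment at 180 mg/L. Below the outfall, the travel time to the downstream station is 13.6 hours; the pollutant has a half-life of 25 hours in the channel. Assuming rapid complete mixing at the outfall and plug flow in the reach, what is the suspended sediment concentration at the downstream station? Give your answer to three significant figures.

20.3 mg/L

Conservation of mass: C = (56.00·17.00 + 4.700·180.0) / 60.70 = 1798/60.70 = 29.62 mg/L.
Half-life 25 h → k = ln 2 / 25 = 0.02773 h⁻¹ = 0.6654 d⁻¹.
After decay, C = 29.62 × e^(−kt) = 29.62 × 0.6859 = 20.32 mg/L.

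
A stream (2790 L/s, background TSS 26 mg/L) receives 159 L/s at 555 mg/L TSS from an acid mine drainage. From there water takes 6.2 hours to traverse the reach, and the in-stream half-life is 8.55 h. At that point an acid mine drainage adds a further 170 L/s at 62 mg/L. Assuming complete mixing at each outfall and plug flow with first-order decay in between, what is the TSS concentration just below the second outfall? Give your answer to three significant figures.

34.6 mg/L

After mixing, C = (2790·26.00 + 159.0·555.0) / 2949 = 160800/2949 = 54.52 mg/L; combined flow 2949 L/s.
Half-life 8.55 h → k = ln 2 / 8.55 = 0.08107 h⁻¹ = 1.946 d⁻¹.
After decay, C = 54.52 × e^(−kt) = 54.52 × 0.6049 = 32.98 mg/L.
At the second outfall, C = (2949·32.98 + 170.0·62.00) / (2949 + 170.0) = 34.56 mg/L.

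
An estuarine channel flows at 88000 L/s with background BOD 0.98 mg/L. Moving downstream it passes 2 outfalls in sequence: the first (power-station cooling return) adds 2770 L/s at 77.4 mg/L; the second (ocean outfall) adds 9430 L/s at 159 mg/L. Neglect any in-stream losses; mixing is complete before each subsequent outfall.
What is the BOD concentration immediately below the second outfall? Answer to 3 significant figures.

After outfall 1: Q = 88000 + 2770 = 90770 L/s; C = (88000·0.9800 + 2770·77.40)/90770 = 3.312 mg/L.
After outfall 2: Q = 90770 + 9430 = 100200 L/s; C = (90770·3.312 + 9430·159.0)/100200 = 17.96 mg/L.

18.0 mg/L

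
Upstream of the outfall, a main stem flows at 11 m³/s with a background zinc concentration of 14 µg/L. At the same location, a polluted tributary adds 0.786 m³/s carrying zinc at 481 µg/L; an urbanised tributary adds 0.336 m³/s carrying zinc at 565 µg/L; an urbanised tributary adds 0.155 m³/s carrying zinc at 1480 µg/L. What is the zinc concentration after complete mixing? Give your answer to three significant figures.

77.5 µg/L

Mixed concentration C = ΣQC/ΣQ = (11.00·14.00 + 0.7860·481.0 + 0.3360·565.0 + 0.1550·1480) / 12.28 = 951.3/12.28 = 77.49 µg/L.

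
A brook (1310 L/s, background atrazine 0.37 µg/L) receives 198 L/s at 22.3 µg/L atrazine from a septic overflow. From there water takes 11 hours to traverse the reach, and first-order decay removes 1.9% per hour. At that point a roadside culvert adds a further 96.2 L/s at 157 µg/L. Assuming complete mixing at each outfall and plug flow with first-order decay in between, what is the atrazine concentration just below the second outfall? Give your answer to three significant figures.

After mixing, C = (1310·0.3700 + 198.0·22.30) / 1508 = 4900/1508 = 3.249 µg/L; combined flow 1508 L/s.
1.9%/h lost → k = −ln(1 − 0.019) = 0.01918 h⁻¹.
Decay over the reach: 3.249·exp(−kt) = 3.249·0.8098 = 2.631 µg/L.
At the second outfall, C = (1508·2.631 + 96.20·157.0) / (1508 + 96.20) = 11.89 µg/L.

11.9 µg/L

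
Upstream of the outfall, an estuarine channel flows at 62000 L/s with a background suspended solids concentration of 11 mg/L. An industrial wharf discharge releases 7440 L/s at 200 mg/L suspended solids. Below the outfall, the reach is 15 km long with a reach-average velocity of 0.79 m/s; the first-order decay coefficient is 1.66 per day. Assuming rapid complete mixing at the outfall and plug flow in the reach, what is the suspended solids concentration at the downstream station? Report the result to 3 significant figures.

Flow-weighted average: C = (62000·11.00 + 7440·200.0) / 69440 = 2170000/69440 = 31.25 mg/L.
Travel time t = 15·1000 / 0.79 = 18990 s = 5.274 h.
Decay over the reach: 31.25·exp(−kt) = 31.25·0.6943 = 21.70 mg/L.

21.7 mg/L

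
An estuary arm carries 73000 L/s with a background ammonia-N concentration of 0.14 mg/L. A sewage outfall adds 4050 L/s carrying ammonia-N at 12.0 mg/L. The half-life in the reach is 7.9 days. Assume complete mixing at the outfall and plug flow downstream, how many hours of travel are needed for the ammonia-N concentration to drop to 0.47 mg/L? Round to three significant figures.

133 h

Conservation of mass: C = (73000·0.1400 + 4050·12.00) / 77050 = 58820/77050 = 0.7634 mg/L.
Half-life 7.9 d → k = ln 2 / 7.9 = 0.08774 d⁻¹.
0.7634·exp(−k·t) = 0.47 → t = ln(0.7634/0.47)/k = 477600 s = 132.7 h.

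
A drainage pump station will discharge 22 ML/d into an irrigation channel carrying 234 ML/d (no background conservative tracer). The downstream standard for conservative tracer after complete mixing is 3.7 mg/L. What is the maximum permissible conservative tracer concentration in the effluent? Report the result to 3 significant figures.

43.1 mg/L

At the limit, (Qr·Cr + Qe·Cₑ)/(Qr + Qe) = 3.7:
Cₑ = (256.0·3.7 − 234.0·0) / 22.00 = 43.05 mg/L.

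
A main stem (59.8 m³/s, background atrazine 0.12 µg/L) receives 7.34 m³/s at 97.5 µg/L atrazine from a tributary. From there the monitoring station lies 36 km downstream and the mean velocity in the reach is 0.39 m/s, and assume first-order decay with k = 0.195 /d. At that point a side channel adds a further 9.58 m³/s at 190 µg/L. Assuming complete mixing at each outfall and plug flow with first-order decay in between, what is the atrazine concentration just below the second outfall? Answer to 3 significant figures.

31.4 µg/L

Mass balance: C = (59.80·0.1200 + 7.340·97.50) / 67.14 = 722.8/67.14 = 10.77 µg/L; combined flow 67.14 m³/s.
Travel time t = 36·1000 / 0.39 = 92310 s = 25.64 h.
After decay, C = 10.77 × e^(−kt) = 10.77 × 0.8119 = 8.741 µg/L.
At the second outfall, C = (67.14·8.741 + 9.580·190.0) / (67.14 + 9.580) = 31.37 µg/L.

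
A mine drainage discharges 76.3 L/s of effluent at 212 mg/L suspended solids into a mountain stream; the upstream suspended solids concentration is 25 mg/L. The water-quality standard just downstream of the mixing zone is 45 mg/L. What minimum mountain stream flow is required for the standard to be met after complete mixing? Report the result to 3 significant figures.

Set C_mix = 45: (Q·25.00 + 76.30·212.0) / (Q + 76.30) = 45
→ Q = 76.30·(212.0 − 45)/(45 − 25.00) = 637.1 L/s.

637 L/s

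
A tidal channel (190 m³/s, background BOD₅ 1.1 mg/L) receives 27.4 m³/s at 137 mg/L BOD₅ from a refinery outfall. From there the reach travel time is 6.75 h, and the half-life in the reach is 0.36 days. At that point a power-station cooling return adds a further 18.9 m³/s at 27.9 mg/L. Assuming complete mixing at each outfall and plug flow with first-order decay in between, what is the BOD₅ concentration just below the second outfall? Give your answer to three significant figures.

Flow-weighted average: C = (190.0·1.100 + 27.40·137.0) / 217.4 = 3963/217.4 = 18.23 mg/L; combined flow 217.4 m³/s.
Half-life 0.36 d → k = ln 2 / 0.36 = 1.925 d⁻¹.
First-order decay: C = 18.23·exp(−k·t) = 18.23·0.5819 = 10.61 mg/L.
At the second outfall, C = (217.4·10.61 + 18.90·27.90) / (217.4 + 18.90) = 11.99 mg/L.

12.0 mg/L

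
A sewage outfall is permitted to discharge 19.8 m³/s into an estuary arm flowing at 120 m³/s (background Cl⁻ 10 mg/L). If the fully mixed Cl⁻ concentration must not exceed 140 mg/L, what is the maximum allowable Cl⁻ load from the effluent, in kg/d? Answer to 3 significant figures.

1590000 kg/d

Mass balance at the limit: 120.0·10.00 + 19.80·Cₑ = 139.8·140 → Cₑ = 927.9 mg/L.
Load = 19.80 m³/s × 927.9 g/m³ × 86 400 s/d = 1587000 kg/d.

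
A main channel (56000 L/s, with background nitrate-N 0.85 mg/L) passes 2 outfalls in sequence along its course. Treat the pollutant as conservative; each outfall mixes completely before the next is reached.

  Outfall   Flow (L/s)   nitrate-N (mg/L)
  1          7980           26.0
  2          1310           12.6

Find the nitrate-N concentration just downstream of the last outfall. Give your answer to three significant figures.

4.16 mg/L

After outfall 1: Q = 56000 + 7980 = 63980 L/s; C = (56000·0.8500 + 7980·26.00)/63980 = 3.987 mg/L.
After outfall 2: Q = 63980 + 1310 = 65290 L/s; C = (63980·3.987 + 1310·12.60)/65290 = 4.160 mg/L.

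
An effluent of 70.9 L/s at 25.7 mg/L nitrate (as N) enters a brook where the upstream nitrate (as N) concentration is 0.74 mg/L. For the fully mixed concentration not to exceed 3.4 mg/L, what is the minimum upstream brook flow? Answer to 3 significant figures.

594 L/s

Set C_mix = 3.4: (Q·0.7400 + 70.90·25.70) / (Q + 70.90) = 3.4
→ Q = 70.90·(25.70 − 3.4)/(3.4 − 0.7400) = 594.4 L/s.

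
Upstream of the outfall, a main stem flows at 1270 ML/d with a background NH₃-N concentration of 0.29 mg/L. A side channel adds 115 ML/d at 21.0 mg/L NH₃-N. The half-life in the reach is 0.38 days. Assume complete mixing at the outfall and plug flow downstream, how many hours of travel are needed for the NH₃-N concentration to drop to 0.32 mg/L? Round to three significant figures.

24.2 h

Conservation of mass: C = (1270·0.2900 + 115.0·21.00) / 1385 = 2783/1385 = 2.010 mg/L.
Half-life 0.38 d → k = ln 2 / 0.38 = 1.824 d⁻¹.
2.010·exp(−k·t) = 0.32 → t = ln(2.010/0.32)/k = 87030 s = 24.17 h.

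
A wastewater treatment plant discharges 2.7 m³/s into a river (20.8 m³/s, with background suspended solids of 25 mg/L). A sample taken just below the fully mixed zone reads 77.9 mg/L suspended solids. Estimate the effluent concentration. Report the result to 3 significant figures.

Mass balance: 20.80·25.00 + 2.700·Cₑ = 23.50·77.90
→ Cₑ = (23.50·77.90 − 20.80·25.00) / 2.700 = 485.4 mg/L.

485 mg/L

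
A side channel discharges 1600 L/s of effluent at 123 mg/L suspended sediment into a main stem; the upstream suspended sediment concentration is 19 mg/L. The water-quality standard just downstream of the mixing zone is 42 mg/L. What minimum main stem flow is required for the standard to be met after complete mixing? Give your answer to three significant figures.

5630 L/s

Set C_mix = 42: (Q·19.00 + 1600·123.0) / (Q + 1600) = 42
→ Q = 1600·(123.0 − 42)/(42 − 19.00) = 5635 L/s.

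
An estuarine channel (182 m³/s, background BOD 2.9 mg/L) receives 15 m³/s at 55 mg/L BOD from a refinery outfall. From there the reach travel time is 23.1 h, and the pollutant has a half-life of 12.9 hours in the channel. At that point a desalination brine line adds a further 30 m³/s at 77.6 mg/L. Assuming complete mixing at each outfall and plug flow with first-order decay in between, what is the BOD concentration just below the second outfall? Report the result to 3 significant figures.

Conservation of mass: C = (182.0·2.900 + 15.00·55.00) / 197.0 = 1353/197.0 = 6.867 mg/L; combined flow 197.0 m³/s.
Half-life 12.9 h → k = ln 2 / 12.9 = 0.05373 h⁻¹ = 1.290 d⁻¹.
After decay, C = 6.867 × e^(−kt) = 6.867 × 0.2890 = 1.985 mg/L.
At the second outfall, C = (197.0·1.985 + 30.00·77.60) / (197.0 + 30.00) = 11.98 mg/L.

12.0 mg/L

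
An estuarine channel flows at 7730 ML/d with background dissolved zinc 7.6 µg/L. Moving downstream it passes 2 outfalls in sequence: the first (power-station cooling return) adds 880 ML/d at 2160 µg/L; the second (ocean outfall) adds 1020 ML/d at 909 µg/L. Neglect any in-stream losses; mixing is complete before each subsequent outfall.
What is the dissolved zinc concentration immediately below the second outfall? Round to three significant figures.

300 µg/L

Below outfall 1: Q → 8610 ML/d, C = (7730·7.600 + 880.0·2160)/8610 = 227.6 µg/L.
Below outfall 2: Q → 9630 ML/d, C = (8610·227.6 + 1020·909.0)/9630 = 299.8 µg/L.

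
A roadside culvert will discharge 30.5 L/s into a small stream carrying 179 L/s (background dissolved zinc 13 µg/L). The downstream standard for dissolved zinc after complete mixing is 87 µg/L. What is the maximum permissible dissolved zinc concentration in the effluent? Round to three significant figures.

521 µg/L

At the limit, (Qr·Cr + Qe·Cₑ)/(Qr + Qe) = 87:
Cₑ = (209.5·87 − 179.0·13.00) / 30.50 = 521.3 µg/L.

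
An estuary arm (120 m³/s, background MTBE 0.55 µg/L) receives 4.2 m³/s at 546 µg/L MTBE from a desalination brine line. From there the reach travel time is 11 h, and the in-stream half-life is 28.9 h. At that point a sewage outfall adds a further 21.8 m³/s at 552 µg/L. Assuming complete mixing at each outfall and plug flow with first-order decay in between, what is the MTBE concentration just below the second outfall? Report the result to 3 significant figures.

Flow-weighted average: C = (120.0·0.5500 + 4.200·546.0) / 124.2 = 2359/124.2 = 19.00 µg/L; combined flow 124.2 m³/s.
Half-life 28.9 h → k = ln 2 / 28.9 = 0.02398 h⁻¹ = 0.5756 d⁻¹.
Decay over the reach: 19.00·exp(−kt) = 19.00·0.7681 = 14.59 µg/L.
Second outfall: C = (124.2·14.59 + 21.80·552.0)/146.0 = 94.83 µg/L.

94.8 µg/L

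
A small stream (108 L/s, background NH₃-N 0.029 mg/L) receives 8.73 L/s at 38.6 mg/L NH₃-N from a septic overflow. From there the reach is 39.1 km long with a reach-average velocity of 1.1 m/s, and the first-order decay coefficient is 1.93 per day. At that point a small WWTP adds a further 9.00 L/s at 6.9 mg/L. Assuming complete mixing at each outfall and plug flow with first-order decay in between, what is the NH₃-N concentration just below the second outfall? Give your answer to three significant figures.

Mass balance: C = (108.0·0.02900 + 8.730·38.60) / 116.7 = 340.1/116.7 = 2.914 mg/L; combined flow 116.7 L/s.
Travel time t = 39.1·1000 / 1.1 = 35550 s = 9.874 h.
Applying C = C₀e^(−kt): 2.914 × 0.4520 = 1.317 mg/L.
Second outfall: C = (116.7·1.317 + 9.000·6.900)/125.7 = 1.717 mg/L.

1.72 mg/L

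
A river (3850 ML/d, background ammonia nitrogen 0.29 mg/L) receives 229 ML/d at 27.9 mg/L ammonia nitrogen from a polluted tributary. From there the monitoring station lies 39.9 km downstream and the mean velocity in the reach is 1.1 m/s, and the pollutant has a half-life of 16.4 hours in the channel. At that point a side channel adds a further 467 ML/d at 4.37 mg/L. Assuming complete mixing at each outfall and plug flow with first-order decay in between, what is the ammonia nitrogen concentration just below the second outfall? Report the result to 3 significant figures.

1.53 mg/L

Mixed concentration C = ΣQC/ΣQ = (3850·0.2900 + 229.0·27.90) / 4079 = 7506/4079 = 1.840 mg/L; combined flow 4079 ML/d.
Travel time t = 39.9·1000 / 1.1 = 36270 s = 10.08 h.
Half-life 16.4 h → k = ln 2 / 16.4 = 0.04227 h⁻¹ = 1.014 d⁻¹.
Decay over the reach: 1.840·exp(−kt) = 1.840·0.6532 = 1.202 mg/L.
Second outfall: C = (4079·1.202 + 467.0·4.370)/4546 = 1.527 mg/L.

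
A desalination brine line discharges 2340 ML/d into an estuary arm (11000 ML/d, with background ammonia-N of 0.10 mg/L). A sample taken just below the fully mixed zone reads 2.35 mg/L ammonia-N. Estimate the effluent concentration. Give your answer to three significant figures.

Mass balance: 11000·0.1000 + 2340·Cₑ = 13340·2.350
→ Cₑ = (13340·2.350 − 11000·0.1000) / 2340 = 12.93 mg/L.

12.9 mg/L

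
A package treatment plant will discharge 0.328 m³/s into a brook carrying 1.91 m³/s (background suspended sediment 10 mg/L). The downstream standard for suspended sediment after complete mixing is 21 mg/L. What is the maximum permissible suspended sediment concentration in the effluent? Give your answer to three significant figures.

85.1 mg/L

At the limit, (Qr·Cr + Qe·Cₑ)/(Qr + Qe) = 21:
Cₑ = (2.238·21 − 1.910·10.00) / 0.3280 = 85.05 mg/L.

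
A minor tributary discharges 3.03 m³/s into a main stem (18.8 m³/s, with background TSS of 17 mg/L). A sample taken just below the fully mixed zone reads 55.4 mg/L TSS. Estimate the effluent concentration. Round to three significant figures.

294 mg/L

Mass balance: 18.80·17.00 + 3.030·Cₑ = 21.83·55.40
→ Cₑ = (21.83·55.40 − 18.80·17.00) / 3.030 = 293.7 mg/L.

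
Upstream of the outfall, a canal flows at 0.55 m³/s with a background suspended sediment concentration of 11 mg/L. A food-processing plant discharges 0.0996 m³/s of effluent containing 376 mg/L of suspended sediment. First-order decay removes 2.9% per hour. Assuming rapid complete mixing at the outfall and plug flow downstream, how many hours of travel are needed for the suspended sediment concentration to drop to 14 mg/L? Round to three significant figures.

After mixing, C = (0.5500·11.00 + 0.09960·376.0) / 0.6496 = 43.50/0.6496 = 66.96 mg/L.
2.9%/h lost → k = −ln(1 − 0.029) = 0.02943 h⁻¹.
66.96·exp(−k·t) = 14 → t = ln(66.96/14)/k = 191500 s = 53.18 h.

53.2 h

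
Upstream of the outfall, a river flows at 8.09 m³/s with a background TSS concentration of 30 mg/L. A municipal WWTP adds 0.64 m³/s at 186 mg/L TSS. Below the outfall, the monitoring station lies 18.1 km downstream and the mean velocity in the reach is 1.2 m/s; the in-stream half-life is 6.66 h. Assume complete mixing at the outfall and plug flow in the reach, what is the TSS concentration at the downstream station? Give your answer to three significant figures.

26.8 mg/L

Mass balance: C = (8.090·30.00 + 0.6400·186.0) / 8.730 = 361.7/8.730 = 41.44 mg/L.
Travel time t = 18.1·1000 / 1.2 = 15080 s = 4.190 h.
Half-life 6.66 h → k = ln 2 / 6.66 = 0.1041 h⁻¹ = 2.498 d⁻¹.
Applying C = C₀e^(−kt): 41.44 × 0.6466 = 26.79 mg/L.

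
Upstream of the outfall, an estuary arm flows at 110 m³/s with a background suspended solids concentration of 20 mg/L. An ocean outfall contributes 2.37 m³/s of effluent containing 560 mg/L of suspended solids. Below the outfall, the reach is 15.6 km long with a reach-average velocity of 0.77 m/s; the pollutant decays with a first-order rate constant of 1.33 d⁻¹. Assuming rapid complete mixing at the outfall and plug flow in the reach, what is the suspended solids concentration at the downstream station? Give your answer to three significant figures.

23.0 mg/L

Flow-weighted average: C = (110.0·20.00 + 2.370·560.0) / 112.4 = 3527/112.4 = 31.39 mg/L.
Travel time t = 15.6·1000 / 0.77 = 20260 s = 5.628 h.
Decay over the reach: 31.39·exp(−kt) = 31.39·0.7321 = 22.98 mg/L.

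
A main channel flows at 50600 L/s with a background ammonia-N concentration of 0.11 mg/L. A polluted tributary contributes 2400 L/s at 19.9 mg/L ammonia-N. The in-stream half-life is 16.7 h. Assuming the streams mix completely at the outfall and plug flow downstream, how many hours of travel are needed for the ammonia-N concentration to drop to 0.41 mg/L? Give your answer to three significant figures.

21.6 h

Conservation of mass: C = (50600·0.1100 + 2400·19.90) / 53000 = 53330/53000 = 1.006 mg/L.
Half-life 16.7 h → k = ln 2 / 16.7 = 0.04151 h⁻¹ = 0.9961 d⁻¹.
1.006·exp(−k·t) = 0.41 → t = ln(1.006/0.41)/k = 77860 s = 21.63 h.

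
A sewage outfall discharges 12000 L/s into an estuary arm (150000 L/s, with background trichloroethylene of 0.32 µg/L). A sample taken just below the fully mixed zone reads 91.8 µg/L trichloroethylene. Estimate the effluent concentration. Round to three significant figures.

1240 µg/L

Mass balance: 150000·0.3200 + 12000·Cₑ = 162000·91.80
→ Cₑ = (162000·91.80 − 150000·0.3200) / 12000 = 1235 µg/L.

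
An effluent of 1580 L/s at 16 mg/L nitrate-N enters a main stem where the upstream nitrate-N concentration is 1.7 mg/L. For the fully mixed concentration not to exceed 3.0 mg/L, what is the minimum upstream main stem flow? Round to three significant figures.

15800 L/s

Set C_mix = 3.0: (Q·1.700 + 1580·16.00) / (Q + 1580) = 3.0
→ Q = 1580·(16.00 − 3.0)/(3.0 − 1.700) = 15800 L/s.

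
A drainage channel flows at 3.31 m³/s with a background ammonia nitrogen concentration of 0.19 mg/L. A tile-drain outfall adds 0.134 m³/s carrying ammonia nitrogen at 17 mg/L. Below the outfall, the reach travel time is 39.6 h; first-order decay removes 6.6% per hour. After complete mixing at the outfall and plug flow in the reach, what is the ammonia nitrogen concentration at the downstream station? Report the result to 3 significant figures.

0.0565 mg/L

Mass balance: C = (3.310·0.1900 + 0.1340·17.00) / 3.444 = 2.907/3.444 = 0.8440 mg/L.
6.6%/h lost → k = −ln(1 − 0.066) = 0.06828 h⁻¹.
After decay, C = 0.8440 × e^(−kt) = 0.8440 × 0.06695 = 0.05651 mg/L.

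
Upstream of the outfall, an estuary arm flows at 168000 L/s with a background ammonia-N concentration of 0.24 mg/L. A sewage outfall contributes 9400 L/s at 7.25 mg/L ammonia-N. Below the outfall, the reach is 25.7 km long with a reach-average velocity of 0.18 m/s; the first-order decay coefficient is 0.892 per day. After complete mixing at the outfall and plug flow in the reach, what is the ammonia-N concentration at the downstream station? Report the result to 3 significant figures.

0.140 mg/L

Mass balance: C = (168000·0.2400 + 9400·7.250) / 177400 = 108500/177400 = 0.6114 mg/L.
Travel time t = 25.7·1000 / 0.18 = 142800 s = 39.66 h.
First-order decay: C = 0.6114·exp(−k·t) = 0.6114·0.2290 = 0.1400 mg/L.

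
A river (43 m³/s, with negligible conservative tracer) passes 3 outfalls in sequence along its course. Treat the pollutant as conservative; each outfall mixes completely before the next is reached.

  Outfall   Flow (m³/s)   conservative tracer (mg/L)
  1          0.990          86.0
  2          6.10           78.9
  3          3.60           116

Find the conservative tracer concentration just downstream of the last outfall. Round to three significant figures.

Outfall 1: combined Q = 43.99 m³/s; C = (43.00·0 + 0.9900·86.00)/43.99 = 1.935 mg/L.
Outfall 2: combined Q = 50.09 m³/s; C = (43.99·1.935 + 6.100·78.90)/50.09 = 11.31 mg/L.
Outfall 3: combined Q = 53.69 m³/s; C = (50.09·11.31 + 3.600·116.0)/53.69 = 18.33 mg/L.

18.3 mg/L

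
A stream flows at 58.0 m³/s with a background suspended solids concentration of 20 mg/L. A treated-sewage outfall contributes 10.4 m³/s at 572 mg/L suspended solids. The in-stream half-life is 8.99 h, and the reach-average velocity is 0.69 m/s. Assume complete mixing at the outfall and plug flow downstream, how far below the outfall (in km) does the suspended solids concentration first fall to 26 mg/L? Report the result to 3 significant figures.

After mixing, C = (58.00·20.00 + 10.40·572.0) / 68.40 = 7109/68.40 = 103.9 mg/L.
Half-life 8.99 h → k = ln 2 / 8.99 = 0.07710 h⁻¹ = 1.850 d⁻¹.
Set 103.9·exp(−k·t) = 26 → t = ln(103.9/26)/k = 64700 s = 17.97 h.
Distance = v·t = 0.69·64700 = 44640 m = 44.64 km.

44.6 km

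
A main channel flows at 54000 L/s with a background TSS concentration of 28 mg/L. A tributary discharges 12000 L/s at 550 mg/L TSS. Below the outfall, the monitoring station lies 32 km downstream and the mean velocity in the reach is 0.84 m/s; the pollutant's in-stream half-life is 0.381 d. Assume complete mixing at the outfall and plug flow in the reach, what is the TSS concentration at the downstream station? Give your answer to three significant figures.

Conservation of mass: C = (54000·28.00 + 12000·550.0) / 66000 = 8112000/66000 = 122.9 mg/L.
Travel time t = 32·1000 / 0.84 = 38100 s = 10.58 h.
Half-life 0.381 d → k = ln 2 / 0.381 = 1.819 d⁻¹.
First-order decay: C = 122.9·exp(−k·t) = 122.9·0.4484 = 55.11 mg/L.

55.1 mg/L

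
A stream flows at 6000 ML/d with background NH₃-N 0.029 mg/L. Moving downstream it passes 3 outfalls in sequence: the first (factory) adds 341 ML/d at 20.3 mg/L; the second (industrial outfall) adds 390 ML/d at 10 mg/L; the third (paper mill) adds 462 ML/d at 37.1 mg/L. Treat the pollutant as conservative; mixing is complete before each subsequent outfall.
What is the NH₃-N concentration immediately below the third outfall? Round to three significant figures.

Below outfall 1: Q → 6341 ML/d, C = (6000·0.02900 + 341.0·20.30)/6341 = 1.119 mg/L.
Below outfall 2: Q → 6731 ML/d, C = (6341·1.119 + 390.0·10.00)/6731 = 1.634 mg/L.
Below outfall 3: Q → 7193 ML/d, C = (6731·1.634 + 462.0·37.10)/7193 = 3.912 mg/L.

3.91 mg/L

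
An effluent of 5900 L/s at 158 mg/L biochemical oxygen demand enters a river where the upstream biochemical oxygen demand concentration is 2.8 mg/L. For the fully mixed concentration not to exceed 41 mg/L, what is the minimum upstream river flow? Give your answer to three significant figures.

18100 L/s

Set C_mix = 41: (Q·2.800 + 5900·158.0) / (Q + 5900) = 41
→ Q = 5900·(158.0 − 41)/(41 − 2.800) = 18070 L/s.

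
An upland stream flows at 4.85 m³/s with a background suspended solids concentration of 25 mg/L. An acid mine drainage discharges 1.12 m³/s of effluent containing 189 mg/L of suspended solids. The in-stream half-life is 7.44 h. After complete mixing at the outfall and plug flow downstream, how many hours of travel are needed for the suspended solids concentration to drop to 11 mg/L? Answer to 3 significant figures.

17.4 h

Mixed concentration C = ΣQC/ΣQ = (4.850·25.00 + 1.120·189.0) / 5.970 = 332.9/5.970 = 55.77 mg/L.
Half-life 7.44 h → k = ln 2 / 7.44 = 0.09316 h⁻¹ = 2.236 d⁻¹.
55.77·exp(−k·t) = 11 → t = ln(55.77/11)/k = 62730 s = 17.42 h.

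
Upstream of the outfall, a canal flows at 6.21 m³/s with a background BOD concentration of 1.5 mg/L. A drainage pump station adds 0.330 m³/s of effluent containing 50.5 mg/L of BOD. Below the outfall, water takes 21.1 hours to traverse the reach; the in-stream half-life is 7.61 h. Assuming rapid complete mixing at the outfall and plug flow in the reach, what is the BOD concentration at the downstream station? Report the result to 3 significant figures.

Mixed concentration C = ΣQC/ΣQ = (6.210·1.500 + 0.3300·50.50) / 6.540 = 25.98/6.540 = 3.972 mg/L.
Half-life 7.61 h → k = ln 2 / 7.61 = 0.09108 h⁻¹ = 2.186 d⁻¹.
Applying C = C₀e^(−kt): 3.972 × 0.1463 = 0.5813 mg/L.

0.581 mg/L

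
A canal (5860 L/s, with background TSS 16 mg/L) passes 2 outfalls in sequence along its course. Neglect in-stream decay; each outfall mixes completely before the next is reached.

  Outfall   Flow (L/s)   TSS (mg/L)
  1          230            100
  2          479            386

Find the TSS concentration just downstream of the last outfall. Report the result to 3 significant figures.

45.9 mg/L

After outfall 1: Q = 5860 + 230.0 = 6090 L/s; C = (5860·16.00 + 230.0·100.0)/6090 = 19.17 mg/L.
After outfall 2: Q = 6090 + 479.0 = 6569 L/s; C = (6090·19.17 + 479.0·386.0)/6569 = 45.92 mg/L.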